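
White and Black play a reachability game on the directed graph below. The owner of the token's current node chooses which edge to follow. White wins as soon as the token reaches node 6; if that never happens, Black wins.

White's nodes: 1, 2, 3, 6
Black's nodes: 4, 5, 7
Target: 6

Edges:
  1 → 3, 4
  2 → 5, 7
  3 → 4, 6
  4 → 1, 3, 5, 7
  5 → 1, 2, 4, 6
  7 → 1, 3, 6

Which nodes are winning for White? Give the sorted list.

1, 2, 3, 6, 7

A0 = {6}
A1: add {3} — 3 (White) has 3→6.
A2: add {1} — 1 (White) has 1→3.
A3: add {7} — 7 (Black): all of {1, 3, 6} already in.
A4: add {2} — 2 (White) has 2→7.
A5 = A4; e.g. 4 (Black) can still go to 5. Fixed point.
White's winning region = {1, 2, 3, 6, 7}.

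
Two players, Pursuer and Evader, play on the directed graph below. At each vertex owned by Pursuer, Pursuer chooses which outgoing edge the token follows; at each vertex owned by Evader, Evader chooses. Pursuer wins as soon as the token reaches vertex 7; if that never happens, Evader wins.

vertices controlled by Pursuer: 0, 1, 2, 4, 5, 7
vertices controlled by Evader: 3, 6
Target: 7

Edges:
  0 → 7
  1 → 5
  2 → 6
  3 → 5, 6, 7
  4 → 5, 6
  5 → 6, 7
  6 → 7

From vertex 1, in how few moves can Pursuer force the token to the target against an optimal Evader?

2

A0 = {7}
A1: add {0, 5, 6} — 0 (Pursuer) has 0→7; 5 (Pursuer) has 5→7; 6 (Evader): all of {7} already in.
A2: add {1, 2, 3, 4} — 1 (Pursuer) has 1→5; 2 (Pursuer) has 2→6; 3 (Evader): all of {5, 6, 7} already in; 4 (Pursuer) has 4→5.
A2 = all vertices. Fixed point.
1 enters the attractor at level 2, so Pursuer can force the target in 2 moves from there.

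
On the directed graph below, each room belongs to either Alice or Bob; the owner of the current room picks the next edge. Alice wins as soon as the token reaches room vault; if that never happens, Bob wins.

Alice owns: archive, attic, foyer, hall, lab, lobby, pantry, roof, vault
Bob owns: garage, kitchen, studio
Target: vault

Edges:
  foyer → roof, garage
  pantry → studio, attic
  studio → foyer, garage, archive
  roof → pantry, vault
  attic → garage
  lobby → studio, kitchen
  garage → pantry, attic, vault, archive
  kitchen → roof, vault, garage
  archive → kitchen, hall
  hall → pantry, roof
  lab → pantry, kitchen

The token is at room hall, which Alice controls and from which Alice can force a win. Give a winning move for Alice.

A0 = {vault}
A1: add {roof} — roof (Alice) has roof→vault.
A2: add {foyer, hall} — foyer (Alice) has foyer→roof; hall (Alice) has hall→roof.
A3: add {archive} — archive (Alice) has archive→hall.
A4 = A3; e.g. pantry (Alice) has no edge into A3. Fixed point.
From hall, successor roof is in the attractor (rank 1); the other successor pantry is not.

roof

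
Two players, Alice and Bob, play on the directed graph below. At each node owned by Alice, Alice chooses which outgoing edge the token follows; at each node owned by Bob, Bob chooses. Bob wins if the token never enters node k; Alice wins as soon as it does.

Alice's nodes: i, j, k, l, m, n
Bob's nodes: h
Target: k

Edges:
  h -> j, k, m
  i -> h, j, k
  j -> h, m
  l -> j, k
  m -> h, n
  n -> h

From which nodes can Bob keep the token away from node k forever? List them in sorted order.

A0 = {k}
A1: add {i, l} — i (Alice) has i→k; l (Alice) has l→k.
A2 = A1; e.g. h (Bob) can still go to j. Fixed point.
Alice's attractor = {i, k, l}; Bob avoids the target exactly from the complement.

h, j, m, n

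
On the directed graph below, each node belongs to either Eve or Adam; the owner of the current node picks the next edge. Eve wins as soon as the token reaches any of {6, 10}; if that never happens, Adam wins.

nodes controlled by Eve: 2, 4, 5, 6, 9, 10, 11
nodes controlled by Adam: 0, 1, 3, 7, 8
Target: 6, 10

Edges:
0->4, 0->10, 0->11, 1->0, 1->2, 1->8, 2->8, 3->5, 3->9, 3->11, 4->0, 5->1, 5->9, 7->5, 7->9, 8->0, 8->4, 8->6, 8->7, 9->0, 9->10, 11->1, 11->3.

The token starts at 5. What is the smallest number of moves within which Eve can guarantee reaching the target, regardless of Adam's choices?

A0 = {6, 10}
A1: add {9} — 9 (Eve) has 9→10.
A2: add {5} — 5 (Eve) has 5→9.
5 enters the attractor at level 2, so Eve can force the target in 2 moves from there.

2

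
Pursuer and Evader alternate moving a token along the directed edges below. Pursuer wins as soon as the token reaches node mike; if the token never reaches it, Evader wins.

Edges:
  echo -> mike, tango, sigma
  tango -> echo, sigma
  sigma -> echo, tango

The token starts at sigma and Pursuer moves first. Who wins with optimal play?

Evader

Track states (vertex, player-to-move).
A0 = {(mike,Pursuer), (mike,Evader)}
A1: add {(echo,Pursuer)}.
A2 = A1; e.g. (echo,Evader) stays out. (sigma,Pursuer) never enters ⇒ Evader avoids the target.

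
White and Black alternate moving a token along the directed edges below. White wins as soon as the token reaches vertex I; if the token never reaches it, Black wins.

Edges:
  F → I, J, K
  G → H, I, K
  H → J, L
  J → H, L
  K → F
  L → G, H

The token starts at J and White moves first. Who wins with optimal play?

Black

Track states (vertex, player-to-move).
A0 = {(I,White), (I,Black)}
A1: add {(F,White), (G,White)}.
A2: add {(K,Black)}.
A3 = A2; e.g. (F,Black) stays out. (J,White) never enters ⇒ Black avoids the target.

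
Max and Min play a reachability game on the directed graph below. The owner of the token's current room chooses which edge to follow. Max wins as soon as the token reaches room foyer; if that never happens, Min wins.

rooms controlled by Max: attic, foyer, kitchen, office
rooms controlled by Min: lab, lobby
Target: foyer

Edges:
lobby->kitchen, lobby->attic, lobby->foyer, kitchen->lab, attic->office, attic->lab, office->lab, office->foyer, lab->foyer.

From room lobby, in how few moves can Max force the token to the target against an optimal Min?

3

A0 = {foyer}
A1: add {lab, office} — office (Max) has office→foyer; lab (Min): all of {foyer} already in.
A2: add {attic, kitchen} — kitchen (Max) has kitchen→lab; attic (Max) has attic→office.
A3: add {lobby} — lobby (Min): all of {kitchen, attic, foyer} already in.
A3 = all vertices. Fixed point.
lobby enters the attractor at level 3, so Max can force the target in 3 moves from there.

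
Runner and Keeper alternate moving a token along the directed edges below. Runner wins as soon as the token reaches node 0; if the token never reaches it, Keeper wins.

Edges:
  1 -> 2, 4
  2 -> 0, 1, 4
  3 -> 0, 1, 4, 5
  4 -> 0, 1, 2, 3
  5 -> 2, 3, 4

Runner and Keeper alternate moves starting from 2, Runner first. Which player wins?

Track states (vertex, player-to-move).
A0 = {(0,Runner), (0,Keeper)}
A1: add {(2,Runner), (3,Runner), (4,Runner)}.
(2,Runner) ∈ A1 ⇒ Runner forces the target.

Runner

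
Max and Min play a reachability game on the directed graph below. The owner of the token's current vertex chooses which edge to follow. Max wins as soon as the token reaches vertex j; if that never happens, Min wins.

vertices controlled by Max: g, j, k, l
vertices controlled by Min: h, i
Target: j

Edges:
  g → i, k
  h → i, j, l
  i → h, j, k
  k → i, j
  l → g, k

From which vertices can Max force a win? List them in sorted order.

g, j, k, l

A0 = {j}
A1: add {k} — k (Max) has k→j.
A2: add {g, l} — g (Max) has g→k; l (Max) has l→k.
A3 = A2; e.g. h (Min) can still go to i. Fixed point.
Max's winning region = {g, j, k, l}.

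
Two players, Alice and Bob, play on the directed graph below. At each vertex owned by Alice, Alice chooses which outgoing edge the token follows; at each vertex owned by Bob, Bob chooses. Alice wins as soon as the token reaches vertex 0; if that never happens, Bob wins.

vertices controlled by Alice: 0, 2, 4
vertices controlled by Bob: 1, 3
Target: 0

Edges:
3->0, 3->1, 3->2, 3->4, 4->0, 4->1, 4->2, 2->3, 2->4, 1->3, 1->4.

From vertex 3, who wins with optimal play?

A0 = {0}
A1: add {4} — 4 (Alice) has 4→0.
A2: add {2} — 2 (Alice) has 2→4.
A3 = A2; e.g. 1 (Bob) can still go to 3. Fixed point.
3 never enters the attractor, so Bob can avoid the target forever.

Bob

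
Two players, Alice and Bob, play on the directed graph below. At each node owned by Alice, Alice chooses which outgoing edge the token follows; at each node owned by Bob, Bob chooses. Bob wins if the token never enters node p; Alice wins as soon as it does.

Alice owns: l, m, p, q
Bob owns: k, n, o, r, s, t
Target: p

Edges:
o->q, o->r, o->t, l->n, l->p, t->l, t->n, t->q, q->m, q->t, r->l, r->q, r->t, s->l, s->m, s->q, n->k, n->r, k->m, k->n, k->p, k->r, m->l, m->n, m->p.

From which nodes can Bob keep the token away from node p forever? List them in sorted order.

k, n, o, r, t

A0 = {p}
A1: add {l, m} — l (Alice) has l→p; m (Alice) has m→p.
A2: add {q} — q (Alice) has q→m.
A3: add {s} — s (Bob): all of {l, m, q} already in.
A4 = A3; e.g. k (Bob) can still go to n. Fixed point.
Alice's attractor = {l, m, p, q, s}; Bob avoids the target exactly from the complement.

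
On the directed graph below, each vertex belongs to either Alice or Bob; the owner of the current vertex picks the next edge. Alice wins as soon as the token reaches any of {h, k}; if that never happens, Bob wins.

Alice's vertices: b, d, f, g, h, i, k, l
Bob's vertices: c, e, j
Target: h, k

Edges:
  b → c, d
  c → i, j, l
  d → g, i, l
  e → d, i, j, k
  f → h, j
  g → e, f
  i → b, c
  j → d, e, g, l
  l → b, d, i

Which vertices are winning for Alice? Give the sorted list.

A0 = {h, k}
A1: add {f} — f (Alice) has f→h.
A2: add {g} — g (Alice) has g→f.
A3: add {d} — d (Alice) has d→g.
A4: add {b, l} — b (Alice) has b→d; l (Alice) has l→d.
A5: add {i} — i (Alice) has i→b.
A6 = A5; e.g. c (Bob) can still go to j. Fixed point.
Alice's winning region = {b, d, f, g, h, i, k, l}.

b, d, f, g, h, i, k, l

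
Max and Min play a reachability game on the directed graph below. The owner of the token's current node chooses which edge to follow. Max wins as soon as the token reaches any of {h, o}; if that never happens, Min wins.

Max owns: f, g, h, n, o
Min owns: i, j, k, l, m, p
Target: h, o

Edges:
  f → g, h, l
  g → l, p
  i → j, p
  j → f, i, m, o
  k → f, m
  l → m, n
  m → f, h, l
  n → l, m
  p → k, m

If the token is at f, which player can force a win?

Max

A0 = {h, o}
A1: add {f} — f (Max) has f→h.
A2 = A1; e.g. g (Max) has no edge into A1. Fixed point.
f ∈ A1, so Max can force the target.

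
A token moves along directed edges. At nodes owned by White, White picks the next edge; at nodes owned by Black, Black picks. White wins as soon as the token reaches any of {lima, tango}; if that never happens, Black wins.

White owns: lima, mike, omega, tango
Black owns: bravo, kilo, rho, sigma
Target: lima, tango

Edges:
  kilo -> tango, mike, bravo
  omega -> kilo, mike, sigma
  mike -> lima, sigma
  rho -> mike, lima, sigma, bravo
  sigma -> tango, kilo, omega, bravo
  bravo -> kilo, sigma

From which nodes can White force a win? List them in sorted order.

lima, mike, omega, tango

A0 = {lima, tango}
A1: add {mike} — mike (White) has mike→lima.
A2: add {omega} — omega (White) has omega→mike.
A3 = A2; e.g. kilo (Black) can still go to bravo. Fixed point.
White's winning region = {lima, mike, omega, tango}.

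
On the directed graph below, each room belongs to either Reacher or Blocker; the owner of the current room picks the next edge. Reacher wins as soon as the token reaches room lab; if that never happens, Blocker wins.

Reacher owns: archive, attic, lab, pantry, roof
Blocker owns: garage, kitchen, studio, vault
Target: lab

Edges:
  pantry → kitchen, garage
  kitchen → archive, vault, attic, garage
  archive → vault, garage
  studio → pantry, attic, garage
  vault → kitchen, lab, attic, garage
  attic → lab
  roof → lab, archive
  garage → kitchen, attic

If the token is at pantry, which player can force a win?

A0 = {lab}
A1: add {attic, roof} — attic (Reacher) has attic→lab; roof (Reacher) has roof→lab.
A2 = A1; e.g. pantry (Reacher) has no edge into A1. Fixed point.
pantry never enters the attractor, so Blocker can avoid the target forever.

Blocker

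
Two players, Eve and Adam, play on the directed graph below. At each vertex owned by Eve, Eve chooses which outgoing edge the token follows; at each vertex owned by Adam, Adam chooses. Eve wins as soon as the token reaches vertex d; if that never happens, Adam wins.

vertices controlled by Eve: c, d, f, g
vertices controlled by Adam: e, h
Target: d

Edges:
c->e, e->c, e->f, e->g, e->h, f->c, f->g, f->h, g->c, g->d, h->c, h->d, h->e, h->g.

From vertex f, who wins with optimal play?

Eve

A0 = {d}
A1: add {g} — g (Eve) has g→d.
A2: add {f} — f (Eve) has f→g.
A3 = A2; e.g. c (Eve) has no edge into A2. Fixed point.
f ∈ A2, so Eve can force the target.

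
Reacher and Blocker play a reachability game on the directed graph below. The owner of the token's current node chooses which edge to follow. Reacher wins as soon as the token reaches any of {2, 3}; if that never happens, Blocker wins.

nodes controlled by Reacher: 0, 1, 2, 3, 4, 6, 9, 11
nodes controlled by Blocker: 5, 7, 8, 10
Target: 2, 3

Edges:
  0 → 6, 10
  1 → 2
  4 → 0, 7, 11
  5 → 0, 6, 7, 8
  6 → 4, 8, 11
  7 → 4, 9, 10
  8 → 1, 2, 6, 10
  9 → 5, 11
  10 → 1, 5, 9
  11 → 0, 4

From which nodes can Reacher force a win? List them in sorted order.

1, 2, 3

A0 = {2, 3}
A1: add {1} — 1 (Reacher) has 1→2.
A2 = A1; e.g. 0 (Reacher) has no edge into A1. Fixed point.
Reacher's winning region = {1, 2, 3}.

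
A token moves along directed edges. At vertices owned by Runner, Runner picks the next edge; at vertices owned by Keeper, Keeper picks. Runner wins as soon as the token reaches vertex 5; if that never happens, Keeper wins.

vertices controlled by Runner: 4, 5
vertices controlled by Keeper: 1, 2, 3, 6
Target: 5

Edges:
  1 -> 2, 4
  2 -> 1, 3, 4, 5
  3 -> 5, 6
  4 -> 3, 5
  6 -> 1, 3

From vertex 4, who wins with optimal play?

A0 = {5}
A1: add {4} — 4 (Runner) has 4→5.
A2 = A1; e.g. 1 (Keeper) can still go to 2. Fixed point.
4 ∈ A1, so Runner can force the target.

Runner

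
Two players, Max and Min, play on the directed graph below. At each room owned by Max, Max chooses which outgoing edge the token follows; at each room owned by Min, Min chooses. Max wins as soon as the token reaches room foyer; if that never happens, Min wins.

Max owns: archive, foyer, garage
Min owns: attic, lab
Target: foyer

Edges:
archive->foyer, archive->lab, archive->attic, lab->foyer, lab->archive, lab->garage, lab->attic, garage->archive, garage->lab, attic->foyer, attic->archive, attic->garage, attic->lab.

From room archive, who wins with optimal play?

Max

A0 = {foyer}
A1: add {archive} — archive (Max) has archive→foyer.
archive ∈ A1, so Max can force the target.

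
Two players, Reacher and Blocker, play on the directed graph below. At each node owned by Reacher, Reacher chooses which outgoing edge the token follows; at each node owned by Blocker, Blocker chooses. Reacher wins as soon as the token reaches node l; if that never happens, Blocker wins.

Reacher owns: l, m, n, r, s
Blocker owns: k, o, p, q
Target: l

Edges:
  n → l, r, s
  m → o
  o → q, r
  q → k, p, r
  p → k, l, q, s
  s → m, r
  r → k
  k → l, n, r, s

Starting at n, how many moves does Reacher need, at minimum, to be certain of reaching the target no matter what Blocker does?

1

A0 = {l}
A1: add {n} — n (Reacher) has n→l.
A2 = A1; e.g. k (Blocker) can still go to r. Fixed point.
n enters the attractor at level 1, so Reacher can force the target in 1 move from there.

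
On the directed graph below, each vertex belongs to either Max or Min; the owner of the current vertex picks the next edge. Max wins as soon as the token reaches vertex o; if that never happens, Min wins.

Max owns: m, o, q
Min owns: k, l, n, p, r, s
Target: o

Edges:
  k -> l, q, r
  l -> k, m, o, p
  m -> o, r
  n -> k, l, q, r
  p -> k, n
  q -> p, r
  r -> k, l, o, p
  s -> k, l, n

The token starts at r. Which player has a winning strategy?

Min

A0 = {o}
A1: add {m} — m (Max) has m→o.
A2 = A1; e.g. k (Min) can still go to l. Fixed point.
r never enters the attractor, so Min can avoid the target forever.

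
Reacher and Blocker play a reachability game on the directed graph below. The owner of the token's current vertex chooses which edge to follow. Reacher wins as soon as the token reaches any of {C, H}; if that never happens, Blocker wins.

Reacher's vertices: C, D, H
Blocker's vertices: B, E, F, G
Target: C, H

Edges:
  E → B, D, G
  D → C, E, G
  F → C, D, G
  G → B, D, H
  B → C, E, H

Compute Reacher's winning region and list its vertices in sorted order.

C, D, H

A0 = {C, H}
A1: add {D} — D (Reacher) has D→C.
A2 = A1; e.g. B (Blocker) can still go to E. Fixed point.
Reacher's winning region = {C, D, H}.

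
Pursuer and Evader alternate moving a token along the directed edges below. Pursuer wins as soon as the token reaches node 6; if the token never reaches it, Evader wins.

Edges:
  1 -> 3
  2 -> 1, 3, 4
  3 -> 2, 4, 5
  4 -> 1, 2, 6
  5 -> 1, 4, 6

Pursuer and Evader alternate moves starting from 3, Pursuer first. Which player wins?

Track states (vertex, player-to-move).
A0 = {(6,Pursuer), (6,Evader)}
A1: add {(4,Pursuer), (5,Pursuer)}.
A2 = A1; e.g. (1,Pursuer) stays out. (3,Pursuer) never enters ⇒ Evader avoids the target.

Evader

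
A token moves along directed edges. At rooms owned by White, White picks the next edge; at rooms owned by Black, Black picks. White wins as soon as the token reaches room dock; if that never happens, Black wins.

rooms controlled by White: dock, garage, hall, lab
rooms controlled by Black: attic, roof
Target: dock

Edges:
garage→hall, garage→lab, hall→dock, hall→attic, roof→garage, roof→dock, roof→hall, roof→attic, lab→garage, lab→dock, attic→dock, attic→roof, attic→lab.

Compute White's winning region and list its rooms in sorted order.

A0 = {dock}
A1: add {hall, lab} — hall (White) has hall→dock; lab (White) has lab→dock.
A2: add {garage} — garage (White) has garage→hall.
A3 = A2; e.g. roof (Black) can still go to attic. Fixed point.
White's winning region = {dock, garage, hall, lab}.

dock, garage, hall, lab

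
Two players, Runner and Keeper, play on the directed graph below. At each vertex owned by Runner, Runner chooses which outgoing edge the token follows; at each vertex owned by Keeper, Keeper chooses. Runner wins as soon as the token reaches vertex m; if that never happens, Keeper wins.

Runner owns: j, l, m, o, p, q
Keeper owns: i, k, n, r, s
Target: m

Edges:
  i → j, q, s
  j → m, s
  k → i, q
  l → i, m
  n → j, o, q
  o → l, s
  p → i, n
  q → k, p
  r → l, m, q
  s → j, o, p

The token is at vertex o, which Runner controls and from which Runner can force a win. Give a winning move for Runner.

l

A0 = {m}
A1: add {j, l} — j (Runner) has j→m; l (Runner) has l→m.
A2: add {o} — o (Runner) has o→l.
A3 = A2; e.g. i (Keeper) can still go to q. Fixed point.
From o, successor l is in the attractor (rank 1); the other successor s is not.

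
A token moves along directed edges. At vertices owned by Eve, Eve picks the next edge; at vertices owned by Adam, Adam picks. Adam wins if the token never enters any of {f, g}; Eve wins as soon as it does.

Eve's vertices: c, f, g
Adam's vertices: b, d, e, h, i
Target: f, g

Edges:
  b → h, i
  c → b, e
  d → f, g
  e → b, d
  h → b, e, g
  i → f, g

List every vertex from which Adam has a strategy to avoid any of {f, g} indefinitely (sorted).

b, c, e, h

A0 = {f, g}
A1: add {d, i} — d (Adam): all of {f, g} already in; i (Adam): all of {f, g} already in.
A2 = A1; e.g. b (Adam) can still go to h. Fixed point.
Eve's attractor = {d, f, g, i}; Adam avoids the target exactly from the complement.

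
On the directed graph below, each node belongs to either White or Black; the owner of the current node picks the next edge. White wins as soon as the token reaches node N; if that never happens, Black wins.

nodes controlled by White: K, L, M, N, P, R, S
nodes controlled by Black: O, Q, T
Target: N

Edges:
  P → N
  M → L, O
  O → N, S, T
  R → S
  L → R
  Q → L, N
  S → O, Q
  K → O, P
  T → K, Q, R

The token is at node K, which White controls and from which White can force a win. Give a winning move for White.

A0 = {N}
A1: add {P} — P (White) has P→N.
A2: add {K} — K (White) has K→P.
A3 = A2; e.g. L (White) has no edge into A2. Fixed point.
From K, successor P is in the attractor (rank 1); the other successor O is not.

P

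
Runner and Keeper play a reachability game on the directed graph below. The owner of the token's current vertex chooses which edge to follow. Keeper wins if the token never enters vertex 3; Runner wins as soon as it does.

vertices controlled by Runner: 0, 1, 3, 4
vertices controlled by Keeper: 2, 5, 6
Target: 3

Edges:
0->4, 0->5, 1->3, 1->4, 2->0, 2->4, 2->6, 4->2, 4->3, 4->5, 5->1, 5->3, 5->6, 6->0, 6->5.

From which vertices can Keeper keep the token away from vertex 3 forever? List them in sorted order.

2, 5, 6

A0 = {3}
A1: add {1, 4} — 1 (Runner) has 1→3; 4 (Runner) has 4→3.
A2: add {0} — 0 (Runner) has 0→4.
A3 = A2; e.g. 2 (Keeper) can still go to 6. Fixed point.
Runner's attractor = {0, 1, 3, 4}; Keeper avoids the target exactly from the complement.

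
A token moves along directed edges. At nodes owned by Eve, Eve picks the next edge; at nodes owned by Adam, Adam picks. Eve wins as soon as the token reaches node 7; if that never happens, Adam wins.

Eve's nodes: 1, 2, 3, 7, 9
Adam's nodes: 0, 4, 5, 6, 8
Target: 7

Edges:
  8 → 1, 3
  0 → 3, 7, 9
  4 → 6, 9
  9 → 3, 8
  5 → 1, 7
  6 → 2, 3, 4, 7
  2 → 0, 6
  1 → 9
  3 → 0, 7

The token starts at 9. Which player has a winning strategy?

Eve

A0 = {7}
A1: add {3} — 3 (Eve) has 3→7.
A2: add {9} — 9 (Eve) has 9→3.
9 ∈ A2, so Eve can force the target.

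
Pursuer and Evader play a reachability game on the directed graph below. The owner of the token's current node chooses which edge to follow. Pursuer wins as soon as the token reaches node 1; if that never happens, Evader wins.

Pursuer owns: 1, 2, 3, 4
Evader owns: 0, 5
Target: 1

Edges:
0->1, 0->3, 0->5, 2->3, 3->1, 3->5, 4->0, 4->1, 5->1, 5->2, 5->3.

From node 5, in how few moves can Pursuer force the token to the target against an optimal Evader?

3

A0 = {1}
A1: add {3, 4} — 3 (Pursuer) has 3→1; 4 (Pursuer) has 4→1.
A2: add {2} — 2 (Pursuer) has 2→3.
A3: add {5} — 5 (Evader): all of {1, 2, 3} already in.
5 enters the attractor at level 3, so Pursuer can force the target in 3 moves from there.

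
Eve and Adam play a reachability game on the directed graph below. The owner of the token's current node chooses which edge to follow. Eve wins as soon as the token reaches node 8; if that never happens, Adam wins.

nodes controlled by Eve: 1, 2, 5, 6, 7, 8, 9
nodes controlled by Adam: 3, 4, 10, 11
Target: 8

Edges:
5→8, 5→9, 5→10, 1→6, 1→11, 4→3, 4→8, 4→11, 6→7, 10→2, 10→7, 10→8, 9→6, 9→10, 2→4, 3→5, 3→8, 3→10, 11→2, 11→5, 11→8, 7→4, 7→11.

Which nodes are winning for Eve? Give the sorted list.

A0 = {8}
A1: add {5} — 5 (Eve) has 5→8.
A2 = A1; e.g. 1 (Eve) has no edge into A1. Fixed point.
Eve's winning region = {5, 8}.

5, 8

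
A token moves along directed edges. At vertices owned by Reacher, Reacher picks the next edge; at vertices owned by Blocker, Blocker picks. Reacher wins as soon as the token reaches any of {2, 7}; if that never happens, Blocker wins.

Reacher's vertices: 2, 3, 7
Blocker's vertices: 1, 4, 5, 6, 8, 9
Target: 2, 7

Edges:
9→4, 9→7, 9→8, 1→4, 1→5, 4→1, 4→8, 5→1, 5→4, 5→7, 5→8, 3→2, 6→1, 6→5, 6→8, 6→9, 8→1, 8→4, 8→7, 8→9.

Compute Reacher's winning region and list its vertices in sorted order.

A0 = {2, 7}
A1: add {3} — 3 (Reacher) has 3→2.
A2 = A1; e.g. 1 (Blocker) can still go to 4. Fixed point.
Reacher's winning region = {2, 3, 7}.

2, 3, 7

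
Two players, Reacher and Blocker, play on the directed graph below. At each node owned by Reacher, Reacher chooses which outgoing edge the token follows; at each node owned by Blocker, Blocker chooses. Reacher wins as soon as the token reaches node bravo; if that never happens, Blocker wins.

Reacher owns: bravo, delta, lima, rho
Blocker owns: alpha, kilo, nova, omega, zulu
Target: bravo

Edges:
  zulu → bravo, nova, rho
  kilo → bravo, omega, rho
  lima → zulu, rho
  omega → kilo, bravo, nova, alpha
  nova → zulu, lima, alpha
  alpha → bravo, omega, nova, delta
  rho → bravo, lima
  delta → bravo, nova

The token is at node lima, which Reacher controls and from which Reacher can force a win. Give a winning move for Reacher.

A0 = {bravo}
A1: add {delta, rho} — rho (Reacher) has rho→bravo; delta (Reacher) has delta→bravo.
A2: add {lima} — lima (Reacher) has lima→rho.
A3 = A2; e.g. zulu (Blocker) can still go to nova. Fixed point.
From lima, successor rho is in the attractor (rank 1); the other successor zulu is not.

rho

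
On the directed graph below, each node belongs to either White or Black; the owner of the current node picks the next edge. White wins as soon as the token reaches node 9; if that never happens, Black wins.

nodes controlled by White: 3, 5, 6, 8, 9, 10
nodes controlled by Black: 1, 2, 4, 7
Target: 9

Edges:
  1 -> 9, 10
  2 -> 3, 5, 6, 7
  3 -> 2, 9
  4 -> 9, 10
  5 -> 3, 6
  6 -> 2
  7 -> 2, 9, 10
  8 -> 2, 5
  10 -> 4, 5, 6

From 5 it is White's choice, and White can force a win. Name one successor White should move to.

A0 = {9}
A1: add {3} — 3 (White) has 3→9.
A2: add {5} — 5 (White) has 5→3.
A3: add {8, 10} — 8 (White) has 8→5; 10 (White) has 10→5.
A4: add {1, 4} — 1 (Black): all of {9, 10} already in; 4 (Black): all of {9, 10} already in.
A5 = A4; e.g. 2 (Black) can still go to 6. Fixed point.
From 5, successor 3 is in the attractor (rank 1); the other successor 6 is not.

3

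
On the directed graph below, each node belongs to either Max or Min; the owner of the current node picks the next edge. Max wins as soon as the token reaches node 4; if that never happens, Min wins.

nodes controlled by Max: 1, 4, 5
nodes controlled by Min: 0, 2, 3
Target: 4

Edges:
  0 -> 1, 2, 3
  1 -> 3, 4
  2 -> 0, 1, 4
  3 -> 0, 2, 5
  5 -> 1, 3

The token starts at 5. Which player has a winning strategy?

Max

A0 = {4}
A1: add {1} — 1 (Max) has 1→4.
A2: add {5} — 5 (Max) has 5→1.
A3 = A2; e.g. 0 (Min) can still go to 2. Fixed point.
5 ∈ A2, so Max can force the target.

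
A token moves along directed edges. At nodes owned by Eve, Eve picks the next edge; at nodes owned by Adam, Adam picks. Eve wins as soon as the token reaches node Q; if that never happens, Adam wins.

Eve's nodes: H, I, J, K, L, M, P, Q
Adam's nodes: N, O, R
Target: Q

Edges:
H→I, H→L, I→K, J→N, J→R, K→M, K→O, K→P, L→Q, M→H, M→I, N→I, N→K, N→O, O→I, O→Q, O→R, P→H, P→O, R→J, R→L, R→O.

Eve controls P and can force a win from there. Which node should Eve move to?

H

A0 = {Q}
A1: add {L} — L (Eve) has L→Q.
A2: add {H} — H (Eve) has H→L.
A3: add {M, P} — M (Eve) has M→H; P (Eve) has P→H.
A4: add {K} — K (Eve) has K→M.
A5: add {I} — I (Eve) has I→K.
A6 = A5; e.g. J (Eve) has no edge into A5. Fixed point.
From P, successor H is in the attractor (rank 2); the other successor O is not.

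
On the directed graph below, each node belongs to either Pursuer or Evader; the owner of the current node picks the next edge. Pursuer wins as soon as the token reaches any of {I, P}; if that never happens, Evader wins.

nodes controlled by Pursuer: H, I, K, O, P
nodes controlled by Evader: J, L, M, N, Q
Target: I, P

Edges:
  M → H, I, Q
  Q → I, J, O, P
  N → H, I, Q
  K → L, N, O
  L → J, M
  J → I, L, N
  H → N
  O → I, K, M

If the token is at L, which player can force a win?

Evader

A0 = {I, P}
A1: add {O} — O (Pursuer) has O→I.
A2: add {K} — K (Pursuer) has K→O.
A3 = A2; e.g. H (Pursuer) has no edge into A2. Fixed point.
L never enters the attractor, so Evader can avoid the target forever.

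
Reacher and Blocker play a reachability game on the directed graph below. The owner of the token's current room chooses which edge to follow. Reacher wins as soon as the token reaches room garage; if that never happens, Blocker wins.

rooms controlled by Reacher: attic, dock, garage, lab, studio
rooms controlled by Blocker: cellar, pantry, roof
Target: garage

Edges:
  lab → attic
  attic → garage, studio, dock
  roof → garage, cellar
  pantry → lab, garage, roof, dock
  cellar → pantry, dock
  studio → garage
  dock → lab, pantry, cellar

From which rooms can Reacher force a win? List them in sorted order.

attic, dock, garage, lab, studio

A0 = {garage}
A1: add {attic, studio} — attic (Reacher) has attic→garage; studio (Reacher) has studio→garage.
A2: add {lab} — lab (Reacher) has lab→attic.
A3: add {dock} — dock (Reacher) has dock→lab.
A4 = A3; e.g. roof (Blocker) can still go to cellar. Fixed point.
Reacher's winning region = {attic, dock, garage, lab, studio}.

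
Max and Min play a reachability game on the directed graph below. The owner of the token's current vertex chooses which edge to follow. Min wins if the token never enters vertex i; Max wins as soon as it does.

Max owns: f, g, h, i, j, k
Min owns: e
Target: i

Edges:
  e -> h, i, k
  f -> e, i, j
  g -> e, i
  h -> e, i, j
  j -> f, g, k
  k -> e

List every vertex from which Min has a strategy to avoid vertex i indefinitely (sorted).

e, k

A0 = {i}
A1: add {f, g, h} — f (Max) has f→i; g (Max) has g→i; h (Max) has h→i.
A2: add {j} — j (Max) has j→f.
A3 = A2; e.g. e (Min) can still go to k. Fixed point.
Max's attractor = {f, g, h, i, j}; Min avoids the target exactly from the complement.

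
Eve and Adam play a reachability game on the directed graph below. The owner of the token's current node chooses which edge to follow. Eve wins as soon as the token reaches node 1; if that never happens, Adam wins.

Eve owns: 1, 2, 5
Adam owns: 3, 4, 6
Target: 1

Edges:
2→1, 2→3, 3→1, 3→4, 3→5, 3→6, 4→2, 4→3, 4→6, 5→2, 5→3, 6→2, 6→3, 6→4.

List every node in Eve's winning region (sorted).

A0 = {1}
A1: add {2} — 2 (Eve) has 2→1.
A2: add {5} — 5 (Eve) has 5→2.
A3 = A2; e.g. 3 (Adam) can still go to 4. Fixed point.
Eve's winning region = {1, 2, 5}.

1, 2, 5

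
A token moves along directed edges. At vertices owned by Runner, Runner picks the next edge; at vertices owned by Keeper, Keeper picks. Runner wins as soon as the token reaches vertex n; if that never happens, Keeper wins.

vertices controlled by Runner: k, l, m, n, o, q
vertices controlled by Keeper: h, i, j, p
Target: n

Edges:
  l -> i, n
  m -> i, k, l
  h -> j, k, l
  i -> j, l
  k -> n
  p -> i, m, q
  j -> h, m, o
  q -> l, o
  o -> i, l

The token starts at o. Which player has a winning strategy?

Runner

A0 = {n}
A1: add {k, l} — k (Runner) has k→n; l (Runner) has l→n.
A2: add {m, o, q} — m (Runner) has m→k; o (Runner) has o→l; q (Runner) has q→l.
A3 = A2; e.g. h (Keeper) can still go to j. Fixed point.
o ∈ A2, so Runner can force the target.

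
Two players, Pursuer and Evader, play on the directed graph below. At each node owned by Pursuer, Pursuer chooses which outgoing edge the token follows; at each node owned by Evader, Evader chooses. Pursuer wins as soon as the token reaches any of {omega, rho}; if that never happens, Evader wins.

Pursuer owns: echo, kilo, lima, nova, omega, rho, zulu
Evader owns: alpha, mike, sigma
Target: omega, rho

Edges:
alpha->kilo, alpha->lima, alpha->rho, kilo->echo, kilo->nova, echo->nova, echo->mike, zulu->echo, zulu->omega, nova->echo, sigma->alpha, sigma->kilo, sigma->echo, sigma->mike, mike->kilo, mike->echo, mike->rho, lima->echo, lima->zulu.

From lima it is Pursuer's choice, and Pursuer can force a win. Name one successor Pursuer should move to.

zulu

A0 = {omega, rho}
A1: add {zulu} — zulu (Pursuer) has zulu→omega.
A2: add {lima} — lima (Pursuer) has lima→zulu.
A3 = A2; e.g. alpha (Evader) can still go to kilo. Fixed point.
From lima, successor zulu is in the attractor (rank 1); the other successor echo is not.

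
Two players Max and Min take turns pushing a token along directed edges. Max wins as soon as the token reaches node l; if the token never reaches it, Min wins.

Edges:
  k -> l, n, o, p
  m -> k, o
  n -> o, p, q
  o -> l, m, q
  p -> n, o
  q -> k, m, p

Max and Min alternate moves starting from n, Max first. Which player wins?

Track states (vertex, player-to-move).
A0 = {(l,Max), (l,Min)}
A1: add {(k,Max), (o,Max)}.
A2: add {(m,Min)}.
A3: add {(q,Max)}.
A4 = A3; e.g. (k,Min) stays out. (n,Max) never enters ⇒ Min avoids the target.

Min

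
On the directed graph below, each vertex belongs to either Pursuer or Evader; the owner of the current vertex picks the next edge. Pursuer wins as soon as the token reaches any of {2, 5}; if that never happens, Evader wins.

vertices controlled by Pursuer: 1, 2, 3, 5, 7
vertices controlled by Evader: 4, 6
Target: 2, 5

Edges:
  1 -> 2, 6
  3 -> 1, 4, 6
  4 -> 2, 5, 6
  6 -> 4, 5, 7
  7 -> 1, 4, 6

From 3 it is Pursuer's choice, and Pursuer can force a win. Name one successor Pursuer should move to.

1

A0 = {2, 5}
A1: add {1} — 1 (Pursuer) has 1→2.
A2: add {3, 7} — 3 (Pursuer) has 3→1; 7 (Pursuer) has 7→1.
A3 = A2; e.g. 4 (Evader) can still go to 6. Fixed point.
From 3, successor 1 is in the attractor (rank 1); the other successors 4, 6 are not.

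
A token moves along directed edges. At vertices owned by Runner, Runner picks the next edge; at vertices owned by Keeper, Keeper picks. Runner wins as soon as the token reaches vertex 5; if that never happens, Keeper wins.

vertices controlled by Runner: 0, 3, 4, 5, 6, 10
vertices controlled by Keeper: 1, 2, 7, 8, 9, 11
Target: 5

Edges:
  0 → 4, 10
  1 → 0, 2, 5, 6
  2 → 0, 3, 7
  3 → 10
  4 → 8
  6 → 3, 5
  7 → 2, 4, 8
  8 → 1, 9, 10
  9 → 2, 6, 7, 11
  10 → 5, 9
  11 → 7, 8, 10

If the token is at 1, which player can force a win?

Keeper

A0 = {5}
A1: add {6, 10} — 6 (Runner) has 6→5; 10 (Runner) has 10→5.
A2: add {0, 3} — 0 (Runner) has 0→10; 3 (Runner) has 3→10.
A3 = A2; e.g. 1 (Keeper) can still go to 2. Fixed point.
1 never enters the attractor, so Keeper can avoid the target forever.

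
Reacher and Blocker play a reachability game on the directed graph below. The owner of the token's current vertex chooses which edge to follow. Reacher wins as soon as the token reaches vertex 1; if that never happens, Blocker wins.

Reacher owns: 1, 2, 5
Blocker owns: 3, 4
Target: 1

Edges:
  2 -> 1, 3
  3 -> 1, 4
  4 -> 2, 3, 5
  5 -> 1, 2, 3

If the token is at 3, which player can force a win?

Blocker

A0 = {1}
A1: add {2, 5} — 2 (Reacher) has 2→1; 5 (Reacher) has 5→1.
A2 = A1; e.g. 3 (Blocker) can still go to 4. Fixed point.
3 never enters the attractor, so Blocker can avoid the target forever.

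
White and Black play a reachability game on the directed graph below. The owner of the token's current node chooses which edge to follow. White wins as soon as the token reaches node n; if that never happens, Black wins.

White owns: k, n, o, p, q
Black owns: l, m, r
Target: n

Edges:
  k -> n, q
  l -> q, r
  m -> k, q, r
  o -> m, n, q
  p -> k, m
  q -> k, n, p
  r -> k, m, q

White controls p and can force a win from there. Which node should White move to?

k

A0 = {n}
A1: add {k, o, q} — k (White) has k→n; o (White) has o→n; q (White) has q→n.
A2: add {p} — p (White) has p→k.
A3 = A2; e.g. l (Black) can still go to r. Fixed point.
From p, successor k is in the attractor (rank 1); the other successor m is not.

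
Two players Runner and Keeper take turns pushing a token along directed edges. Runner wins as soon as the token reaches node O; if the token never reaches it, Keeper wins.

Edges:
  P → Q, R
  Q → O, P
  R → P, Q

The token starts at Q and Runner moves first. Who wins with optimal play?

Track states (vertex, player-to-move).
A0 = {(O,Runner), (O,Keeper)}
A1: add {(Q,Runner)}.
(Q,Runner) ∈ A1 ⇒ Runner forces the target.

Runner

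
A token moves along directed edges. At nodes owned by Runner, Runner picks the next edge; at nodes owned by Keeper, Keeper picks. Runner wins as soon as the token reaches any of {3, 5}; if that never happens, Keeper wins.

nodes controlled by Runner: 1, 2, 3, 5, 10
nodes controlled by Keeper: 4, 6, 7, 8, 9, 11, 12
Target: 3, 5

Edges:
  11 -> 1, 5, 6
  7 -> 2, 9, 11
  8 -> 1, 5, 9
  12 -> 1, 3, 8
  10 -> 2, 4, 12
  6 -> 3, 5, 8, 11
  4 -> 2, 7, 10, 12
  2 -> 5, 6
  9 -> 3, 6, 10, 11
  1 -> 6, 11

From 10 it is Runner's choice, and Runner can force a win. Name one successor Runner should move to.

A0 = {3, 5}
A1: add {2} — 2 (Runner) has 2→5.
A2: add {10} — 10 (Runner) has 10→2.
A3 = A2; e.g. 1 (Runner) has no edge into A2. Fixed point.
From 10, successor 2 is in the attractor (rank 1); the other successors 4, 12 are not.

2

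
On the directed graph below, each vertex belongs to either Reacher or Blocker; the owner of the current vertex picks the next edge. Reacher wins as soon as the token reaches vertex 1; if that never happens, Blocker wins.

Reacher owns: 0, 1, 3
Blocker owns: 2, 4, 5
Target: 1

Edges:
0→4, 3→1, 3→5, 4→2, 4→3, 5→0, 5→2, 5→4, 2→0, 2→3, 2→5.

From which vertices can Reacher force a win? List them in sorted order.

1, 3

A0 = {1}
A1: add {3} — 3 (Reacher) has 3→1.
A2 = A1; e.g. 0 (Reacher) has no edge into A1. Fixed point.
Reacher's winning region = {1, 3}.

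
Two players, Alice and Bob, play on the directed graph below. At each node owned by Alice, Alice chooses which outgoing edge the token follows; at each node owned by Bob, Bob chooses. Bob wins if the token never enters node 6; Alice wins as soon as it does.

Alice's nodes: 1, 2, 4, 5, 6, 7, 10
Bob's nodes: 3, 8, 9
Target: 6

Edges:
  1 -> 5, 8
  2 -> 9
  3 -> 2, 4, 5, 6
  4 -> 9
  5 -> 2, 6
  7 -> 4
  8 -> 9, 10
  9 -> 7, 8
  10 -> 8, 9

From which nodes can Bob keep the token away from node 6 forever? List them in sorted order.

A0 = {6}
A1: add {5} — 5 (Alice) has 5→6.
A2: add {1} — 1 (Alice) has 1→5.
A3 = A2; e.g. 2 (Alice) has no edge into A2. Fixed point.
Alice's attractor = {1, 5, 6}; Bob avoids the target exactly from the complement.

2, 3, 4, 7, 8, 9, 10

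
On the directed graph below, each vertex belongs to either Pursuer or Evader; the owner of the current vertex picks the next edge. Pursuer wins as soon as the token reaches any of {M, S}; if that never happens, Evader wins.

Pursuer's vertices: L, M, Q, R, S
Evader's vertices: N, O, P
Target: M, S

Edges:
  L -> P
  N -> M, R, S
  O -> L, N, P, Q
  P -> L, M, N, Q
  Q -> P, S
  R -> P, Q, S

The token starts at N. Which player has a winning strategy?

A0 = {M, S}
A1: add {Q, R} — Q (Pursuer) has Q→S; R (Pursuer) has R→S.
A2: add {N} — N (Evader): all of {M, R, S} already in.
A3 = A2; e.g. L (Pursuer) has no edge into A2. Fixed point.
N ∈ A2, so Pursuer can force the target.

Pursuer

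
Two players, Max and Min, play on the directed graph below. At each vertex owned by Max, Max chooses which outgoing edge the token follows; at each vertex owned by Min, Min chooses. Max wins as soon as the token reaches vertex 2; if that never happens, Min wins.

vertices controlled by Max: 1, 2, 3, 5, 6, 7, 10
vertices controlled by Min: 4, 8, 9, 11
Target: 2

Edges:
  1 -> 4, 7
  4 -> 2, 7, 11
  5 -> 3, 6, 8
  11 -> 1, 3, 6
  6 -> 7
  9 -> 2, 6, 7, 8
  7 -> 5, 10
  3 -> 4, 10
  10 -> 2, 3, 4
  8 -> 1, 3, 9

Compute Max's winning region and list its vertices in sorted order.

A0 = {2}
A1: add {10} — 10 (Max) has 10→2.
A2: add {3, 7} — 3 (Max) has 3→10; 7 (Max) has 7→10.
A3: add {1, 5, 6} — 1 (Max) has 1→7; 5 (Max) has 5→3; 6 (Max) has 6→7.
A4: add {11} — 11 (Min): all of {1, 3, 6} already in.
A5: add {4} — 4 (Min): all of {2, 7, 11} already in.
A6 = A5; e.g. 8 (Min) can still go to 9. Fixed point.
Max's winning region = {1, 2, 3, 4, 5, 6, 7, 10, 11}.

1, 2, 3, 4, 5, 6, 7, 10, 11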